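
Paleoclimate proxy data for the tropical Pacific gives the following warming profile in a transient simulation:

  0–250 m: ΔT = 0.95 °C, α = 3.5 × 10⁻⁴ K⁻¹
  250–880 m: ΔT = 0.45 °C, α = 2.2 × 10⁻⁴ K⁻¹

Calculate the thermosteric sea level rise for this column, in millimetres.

0–250 m: 3.5×10⁻⁴ × 250 × 0.95 = 0.083125 m
Layer 2: 630 × 0.45 × 2.2×10⁻⁴ = 0.06237 m
Δh = 0.083125 + 0.06237 = 0.145495 m ≈ 145 mm

about 145 mm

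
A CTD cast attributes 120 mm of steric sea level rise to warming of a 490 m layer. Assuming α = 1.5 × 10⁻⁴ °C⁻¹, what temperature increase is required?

ΔT ≈ 1.63 K

ΔT = Δh/(αH) = 0.12 / (1.5×10⁻⁴ × 490) ≈ 1.633 K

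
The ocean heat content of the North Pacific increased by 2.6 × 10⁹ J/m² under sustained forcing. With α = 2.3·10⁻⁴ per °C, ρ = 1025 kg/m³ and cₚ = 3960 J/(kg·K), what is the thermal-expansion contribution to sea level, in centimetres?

Δh = αQ/(ρcₚ) = 2.3×10⁻⁴ × 2.6×10⁹ / (1025 × 3960) ≈ 0.14733 m

about 14.7 cm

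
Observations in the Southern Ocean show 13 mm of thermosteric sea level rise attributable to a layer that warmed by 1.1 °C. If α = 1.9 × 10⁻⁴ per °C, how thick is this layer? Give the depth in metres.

H = Δh/(αΔT) = 0.013 / (1.9×10⁻⁴ × 1.1) ≈ 62.20 m

62.2 m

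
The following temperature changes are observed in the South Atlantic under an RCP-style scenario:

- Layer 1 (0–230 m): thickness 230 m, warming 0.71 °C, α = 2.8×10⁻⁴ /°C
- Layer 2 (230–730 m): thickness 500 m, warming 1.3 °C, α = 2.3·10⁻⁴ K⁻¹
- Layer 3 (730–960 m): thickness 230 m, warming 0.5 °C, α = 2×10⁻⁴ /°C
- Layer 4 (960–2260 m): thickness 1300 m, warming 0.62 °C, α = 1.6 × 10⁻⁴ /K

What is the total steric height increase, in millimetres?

Δh = 350 mm

0.71 × 2.8×10⁻⁴ × 230 = 0.045724 m
Layer 2: 1.3 × 500 × 2.3×10⁻⁴ = 0.14950 m
Layer 3: 230 × 2×10⁻⁴ × 0.5 = 0.02300 m
Layer 4: 1300 × 0.62 × 1.6×10⁻⁴ = 0.12896 m
Δh = 0.045724 + 0.14950 + 0.02300 + 0.12896 = 0.347184 m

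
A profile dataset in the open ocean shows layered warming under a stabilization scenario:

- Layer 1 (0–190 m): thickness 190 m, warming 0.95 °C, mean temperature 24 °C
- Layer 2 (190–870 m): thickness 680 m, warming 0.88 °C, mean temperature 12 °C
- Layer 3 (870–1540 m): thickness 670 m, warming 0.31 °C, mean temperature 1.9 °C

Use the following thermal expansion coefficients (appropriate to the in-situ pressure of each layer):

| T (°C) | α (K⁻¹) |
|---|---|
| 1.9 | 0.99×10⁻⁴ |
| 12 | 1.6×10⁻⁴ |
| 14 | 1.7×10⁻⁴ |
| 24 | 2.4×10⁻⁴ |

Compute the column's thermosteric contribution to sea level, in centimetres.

Δh = 16.0 cm

Layer 1 at 24 °C → α = 2.4×10⁻⁴ K⁻¹
Layer 2 at 12 °C → α = 1.6×10⁻⁴ K⁻¹
Layer 3 at 1.9 °C → α = 0.99×10⁻⁴ K⁻¹
0–190 m: 190 × 2.4×10⁻⁴ × 0.95 = 0.04332 m
190–870 m: 0.88 × 1.6×10⁻⁴ × 680 = 0.095744 m
0.31 × 0.99×10⁻⁴ × 670 = 0.0205623 m
Δh = 0.04332 + 0.095744 + 0.0205623 = 0.1596263 m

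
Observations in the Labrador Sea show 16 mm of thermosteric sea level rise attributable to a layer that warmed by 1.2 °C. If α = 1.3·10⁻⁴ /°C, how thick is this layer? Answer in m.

H = Δh/(αΔT) = 0.016 / (1.3×10⁻⁴ × 1.2) ≈ 102.6 m

100 m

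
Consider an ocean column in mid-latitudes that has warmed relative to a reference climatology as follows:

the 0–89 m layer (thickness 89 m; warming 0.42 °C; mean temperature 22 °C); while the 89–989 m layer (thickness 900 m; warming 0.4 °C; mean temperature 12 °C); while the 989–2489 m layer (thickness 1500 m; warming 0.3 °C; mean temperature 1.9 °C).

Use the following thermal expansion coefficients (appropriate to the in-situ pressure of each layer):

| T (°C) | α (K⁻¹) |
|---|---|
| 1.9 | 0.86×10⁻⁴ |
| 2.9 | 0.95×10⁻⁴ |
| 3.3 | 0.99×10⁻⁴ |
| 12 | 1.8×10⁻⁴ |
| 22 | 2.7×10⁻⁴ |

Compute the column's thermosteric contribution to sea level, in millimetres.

Layer 1 at 22 °C → α = 2.7×10⁻⁴ K⁻¹
Layer 2 at 12 °C → α = 1.8×10⁻⁴ K⁻¹
Layer 3 at 1.9 °C → α = 0.86×10⁻⁴ K⁻¹
89 × 0.42 × 2.7×10⁻⁴ = 0.0100926 m
900 × 0.4 × 1.8×10⁻⁴ = 0.06480 m
Layer 3: 0.3 × 0.86×10⁻⁴ × 1500 = 0.03870 m
Δh = 0.0100926 + 0.06480 + 0.03870 = 0.1135926 m

114 mm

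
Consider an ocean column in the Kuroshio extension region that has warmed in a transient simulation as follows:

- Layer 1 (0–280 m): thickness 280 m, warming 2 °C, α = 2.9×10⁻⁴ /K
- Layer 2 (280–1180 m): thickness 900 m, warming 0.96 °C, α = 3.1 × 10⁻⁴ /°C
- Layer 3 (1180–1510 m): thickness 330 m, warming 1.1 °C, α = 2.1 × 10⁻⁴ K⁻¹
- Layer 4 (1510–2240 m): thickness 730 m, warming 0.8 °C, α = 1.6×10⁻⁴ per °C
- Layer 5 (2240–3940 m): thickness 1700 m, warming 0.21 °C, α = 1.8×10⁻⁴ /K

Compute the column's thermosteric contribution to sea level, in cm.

66 cm of thermosteric rise

0–280 m: 2 × 280 × 2.9×10⁻⁴ = 0.16240 m
Layer 2: 0.96 × 900 × 3.1×10⁻⁴ = 0.26784 m
1180–1510 m: 330 × 2.1×10⁻⁴ × 1.1 = 0.07623 m
Layer 4: 1.6×10⁻⁴ × 0.8 × 730 = 0.09344 m
0.21 × 1700 × 1.8×10⁻⁴ = 0.06426 m
Δh = 0.16240 + 0.26784 + 0.07623 + 0.09344 + 0.06426 = 0.66417 m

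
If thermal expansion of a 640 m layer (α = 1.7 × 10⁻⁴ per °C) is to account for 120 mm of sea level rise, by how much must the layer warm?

1.1 K

ΔT = Δh/(αH) = 0.12 / (1.7×10⁻⁴ × 640) ≈ 1.103 K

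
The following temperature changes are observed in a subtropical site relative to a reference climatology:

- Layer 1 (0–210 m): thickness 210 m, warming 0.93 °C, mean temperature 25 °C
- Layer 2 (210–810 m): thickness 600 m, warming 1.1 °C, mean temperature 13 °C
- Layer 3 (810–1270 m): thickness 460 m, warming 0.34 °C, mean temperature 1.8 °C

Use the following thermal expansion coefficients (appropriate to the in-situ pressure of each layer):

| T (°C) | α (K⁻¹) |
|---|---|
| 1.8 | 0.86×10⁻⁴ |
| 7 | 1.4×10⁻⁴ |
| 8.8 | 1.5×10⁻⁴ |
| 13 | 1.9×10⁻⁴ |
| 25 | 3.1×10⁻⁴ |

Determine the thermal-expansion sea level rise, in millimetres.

Δh ≈ 199 mm

Layer 1 at 25 °C → α = 3.1×10⁻⁴ K⁻¹
Layer 2 at 13 °C → α = 1.9×10⁻⁴ K⁻¹
Layer 3 at 1.8 °C → α = 0.86×10⁻⁴ K⁻¹
0.93 × 3.1×10⁻⁴ × 210 = 0.060543 m
1.1 × 600 × 1.9×10⁻⁴ = 0.12540 m
Layer 3: 460 × 0.34 × 0.86×10⁻⁴ = 0.0134504 m
Δh = 0.060543 + 0.12540 + 0.0134504 = 0.1993934 m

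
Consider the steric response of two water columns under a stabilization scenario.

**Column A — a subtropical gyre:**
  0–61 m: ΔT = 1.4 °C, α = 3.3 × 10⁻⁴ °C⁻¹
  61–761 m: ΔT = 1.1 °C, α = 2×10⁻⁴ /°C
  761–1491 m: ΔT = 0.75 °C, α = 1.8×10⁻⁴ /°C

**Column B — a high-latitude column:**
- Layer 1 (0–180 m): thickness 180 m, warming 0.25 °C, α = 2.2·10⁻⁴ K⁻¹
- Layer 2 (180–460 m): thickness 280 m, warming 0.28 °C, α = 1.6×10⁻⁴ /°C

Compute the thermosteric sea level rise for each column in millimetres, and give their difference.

A: 281 mm; B: 22.4 mm; difference 258 mm

A 61 × 1.4 × 3.3×10⁻⁴ = 0.028182 m
A 2×10⁻⁴ × 700 × 1.1 = 0.15400 m
A 0.75 × 1.8×10⁻⁴ × 730 = 0.09855 m
A total: 0.280732 m
B 0–180 m: 2.2×10⁻⁴ × 180 × 0.25 = 0.00990 m
B Layer 2: 280 × 0.28 × 1.6×10⁻⁴ = 0.012544 m
B total: 0.022444 m
Difference: 0.280732 − 0.022444 = 0.258288 m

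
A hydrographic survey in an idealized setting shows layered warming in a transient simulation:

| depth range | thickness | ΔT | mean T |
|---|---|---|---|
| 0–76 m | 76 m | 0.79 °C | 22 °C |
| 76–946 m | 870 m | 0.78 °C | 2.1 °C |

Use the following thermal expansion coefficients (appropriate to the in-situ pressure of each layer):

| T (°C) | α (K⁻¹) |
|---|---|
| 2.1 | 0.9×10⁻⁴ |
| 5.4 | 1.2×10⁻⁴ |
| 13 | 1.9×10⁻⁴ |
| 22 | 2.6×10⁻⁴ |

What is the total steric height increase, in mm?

Δh = 76.7 mm

Layer 1 at 22 °C → α = 2.6×10⁻⁴ K⁻¹
Layer 2 at 2.1 °C → α = 0.9×10⁻⁴ K⁻¹
76 × 0.79 × 2.6×10⁻⁴ = 0.0156104 m
76–946 m: 0.78 × 0.9×10⁻⁴ × 870 = 0.061074 m
Δh = 0.0156104 + 0.061074 = 0.0766844 m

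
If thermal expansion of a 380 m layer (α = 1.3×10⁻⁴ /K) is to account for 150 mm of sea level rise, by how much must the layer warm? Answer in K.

ΔT = Δh/(αH) = 0.15 / (1.3×10⁻⁴ × 380) ≈ 3.036 K

about 3.04 K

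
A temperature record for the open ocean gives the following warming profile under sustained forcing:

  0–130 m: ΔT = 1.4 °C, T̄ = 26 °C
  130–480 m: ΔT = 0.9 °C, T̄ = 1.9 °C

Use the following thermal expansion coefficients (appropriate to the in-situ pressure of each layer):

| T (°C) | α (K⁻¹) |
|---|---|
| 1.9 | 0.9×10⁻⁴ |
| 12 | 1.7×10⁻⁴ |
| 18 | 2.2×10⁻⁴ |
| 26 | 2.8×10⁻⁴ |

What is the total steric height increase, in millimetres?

Δh = 79.3 mm

Layer 1 at 26 °C → α = 2.8×10⁻⁴ K⁻¹
Layer 2 at 1.9 °C → α = 0.9×10⁻⁴ K⁻¹
0–130 m: 130 × 1.4 × 2.8×10⁻⁴ = 0.05096 m
130–480 m: 0.9 × 350 × 0.9×10⁻⁴ = 0.02835 m
Δh = 0.05096 + 0.02835 = 0.07931 m ≈ 79.3 mm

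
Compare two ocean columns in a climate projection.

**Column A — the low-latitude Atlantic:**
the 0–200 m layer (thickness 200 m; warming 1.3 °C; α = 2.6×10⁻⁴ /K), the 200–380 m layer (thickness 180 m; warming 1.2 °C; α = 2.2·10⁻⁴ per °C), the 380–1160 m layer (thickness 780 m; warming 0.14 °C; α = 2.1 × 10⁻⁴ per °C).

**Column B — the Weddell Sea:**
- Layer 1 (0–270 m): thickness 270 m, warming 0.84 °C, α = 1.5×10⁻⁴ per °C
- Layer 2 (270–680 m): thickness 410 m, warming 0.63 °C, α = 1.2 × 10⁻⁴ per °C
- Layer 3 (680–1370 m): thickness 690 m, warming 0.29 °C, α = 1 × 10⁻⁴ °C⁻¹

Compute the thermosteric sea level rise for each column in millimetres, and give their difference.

A Layer 1: 200 × 1.3 × 2.6×10⁻⁴ = 0.06760 m
A 2.2×10⁻⁴ × 1.2 × 180 = 0.04752 m
A 380–1160 m: 2.1×10⁻⁴ × 0.14 × 780 = 0.022932 m
A total: 0.138052 m
B Layer 1: 1.5×10⁻⁴ × 0.84 × 270 = 0.03402 m
B Layer 2: 410 × 1.2×10⁻⁴ × 0.63 = 0.030996 m
B 1×10⁻⁴ × 0.29 × 690 = 0.02001 m
B total: 0.085026 m
Difference: 0.138052 − 0.085026 = 0.053026 m

Δh_A ≈ 138 mm, Δh_B ≈ 85.0 mm; difference ≈ 53.0 mm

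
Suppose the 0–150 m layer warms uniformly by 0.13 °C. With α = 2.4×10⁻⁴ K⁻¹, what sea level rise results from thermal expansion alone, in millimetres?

about 4.68 mm

Δh = αΔT·H = 2.4×10⁻⁴ × 0.13 × 150 = 0.00468 m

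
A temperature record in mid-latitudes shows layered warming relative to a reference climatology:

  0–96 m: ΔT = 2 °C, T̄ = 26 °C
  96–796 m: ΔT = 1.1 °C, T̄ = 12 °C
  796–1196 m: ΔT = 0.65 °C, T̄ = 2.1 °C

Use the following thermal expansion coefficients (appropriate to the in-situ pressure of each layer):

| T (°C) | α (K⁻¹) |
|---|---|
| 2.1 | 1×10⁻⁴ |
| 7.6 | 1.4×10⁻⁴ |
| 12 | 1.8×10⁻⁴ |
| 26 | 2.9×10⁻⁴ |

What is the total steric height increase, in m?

Layer 1 at 26 °C → α = 2.9×10⁻⁴ K⁻¹
Layer 2 at 12 °C → α = 1.8×10⁻⁴ K⁻¹
Layer 3 at 2.1 °C → α = 1×10⁻⁴ K⁻¹
0–96 m: 2.9×10⁻⁴ × 96 × 2 = 0.05568 m
Layer 2: 1.8×10⁻⁴ × 700 × 1.1 = 0.13860 m
Layer 3: 0.65 × 1×10⁻⁴ × 400 = 0.02600 m
Δh = 0.05568 + 0.13860 + 0.02600 = 0.22028 m

Δh = 0.22 m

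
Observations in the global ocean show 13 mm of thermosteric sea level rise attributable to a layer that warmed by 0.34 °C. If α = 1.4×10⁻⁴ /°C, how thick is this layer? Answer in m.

H = Δh/(αΔT) = 0.013 / (1.4×10⁻⁴ × 0.34) ≈ 273.1 m

about 273 m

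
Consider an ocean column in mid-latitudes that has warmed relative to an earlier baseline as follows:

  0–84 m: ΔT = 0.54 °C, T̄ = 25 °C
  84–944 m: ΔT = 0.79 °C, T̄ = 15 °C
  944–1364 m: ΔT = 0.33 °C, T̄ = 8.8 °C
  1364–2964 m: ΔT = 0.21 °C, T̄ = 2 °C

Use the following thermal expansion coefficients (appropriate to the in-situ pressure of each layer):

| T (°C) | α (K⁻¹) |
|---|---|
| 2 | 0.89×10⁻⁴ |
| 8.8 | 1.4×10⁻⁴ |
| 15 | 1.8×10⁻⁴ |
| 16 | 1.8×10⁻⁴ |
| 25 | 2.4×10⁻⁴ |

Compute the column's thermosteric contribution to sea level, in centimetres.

Layer 1 at 25 °C → α = 2.4×10⁻⁴ K⁻¹
Layer 2 at 15 °C → α = 1.8×10⁻⁴ K⁻¹
Layer 3 at 8.8 °C → α = 1.4×10⁻⁴ K⁻¹
Layer 4 at 2 °C → α = 0.89×10⁻⁴ K⁻¹
2.4×10⁻⁴ × 84 × 0.54 = 0.0108864 m
84–944 m: 0.79 × 1.8×10⁻⁴ × 860 = 0.122292 m
420 × 0.33 × 1.4×10⁻⁴ = 0.019404 m
1600 × 0.21 × 0.89×10⁻⁴ = 0.029904 m
Δh = 0.0108864 + 0.122292 + 0.019404 + 0.029904 = 0.1824864 m ≈ 18 cm

about 18 cm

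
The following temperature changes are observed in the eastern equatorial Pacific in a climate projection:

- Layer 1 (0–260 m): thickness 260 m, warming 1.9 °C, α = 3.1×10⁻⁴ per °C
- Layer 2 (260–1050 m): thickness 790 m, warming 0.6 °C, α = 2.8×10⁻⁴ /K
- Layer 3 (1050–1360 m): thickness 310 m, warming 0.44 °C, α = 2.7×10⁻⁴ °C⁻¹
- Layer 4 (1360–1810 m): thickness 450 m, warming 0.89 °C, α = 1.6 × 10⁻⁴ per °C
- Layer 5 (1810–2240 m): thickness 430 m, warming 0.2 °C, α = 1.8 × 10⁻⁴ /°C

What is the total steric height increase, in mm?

0–260 m: 3.1×10⁻⁴ × 1.9 × 260 = 0.15314 m
260–1050 m: 0.6 × 2.8×10⁻⁴ × 790 = 0.13272 m
Layer 3: 0.44 × 2.7×10⁻⁴ × 310 = 0.036828 m
1360–1810 m: 0.89 × 1.6×10⁻⁴ × 450 = 0.06408 m
1810–2240 m: 0.2 × 1.8×10⁻⁴ × 430 = 0.01548 m
Δh = 0.15314 + 0.13272 + 0.036828 + 0.06408 + 0.01548 = 0.402248 m ≈ 402 mm

Δh ≈ 402 mm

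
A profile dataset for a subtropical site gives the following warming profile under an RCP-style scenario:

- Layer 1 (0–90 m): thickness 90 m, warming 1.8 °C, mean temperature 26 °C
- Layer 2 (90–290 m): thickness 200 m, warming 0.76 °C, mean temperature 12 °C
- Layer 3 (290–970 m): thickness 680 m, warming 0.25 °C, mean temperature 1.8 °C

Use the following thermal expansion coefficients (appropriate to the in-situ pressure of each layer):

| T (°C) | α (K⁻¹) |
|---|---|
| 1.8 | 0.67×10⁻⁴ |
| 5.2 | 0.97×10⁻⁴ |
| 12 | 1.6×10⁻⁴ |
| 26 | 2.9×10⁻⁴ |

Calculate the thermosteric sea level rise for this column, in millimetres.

about 83 mm

Layer 1 at 26 °C → α = 2.9×10⁻⁴ K⁻¹
Layer 2 at 12 °C → α = 1.6×10⁻⁴ K⁻¹
Layer 3 at 1.8 °C → α = 0.67×10⁻⁴ K⁻¹
0–90 m: 2.9×10⁻⁴ × 1.8 × 90 = 0.04698 m
90–290 m: 1.6×10⁻⁴ × 200 × 0.76 = 0.02432 m
Layer 3: 0.25 × 0.67×10⁻⁴ × 680 = 0.01139 m
Δh = 0.04698 + 0.02432 + 0.01139 = 0.08269 m ≈ 83 mm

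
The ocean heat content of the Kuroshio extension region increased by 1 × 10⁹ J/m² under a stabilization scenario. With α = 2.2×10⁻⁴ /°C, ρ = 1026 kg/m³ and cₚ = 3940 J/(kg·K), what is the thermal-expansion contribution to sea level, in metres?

0.0544 m

Δh = αQ/(ρcₚ) = 2.2×10⁻⁴ × 1×10⁹ / (1026 × 3940) ≈ 0.054423 m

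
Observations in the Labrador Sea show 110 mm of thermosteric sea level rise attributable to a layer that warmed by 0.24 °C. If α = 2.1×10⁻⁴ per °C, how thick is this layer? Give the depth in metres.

H = Δh/(αΔT) = 0.11 / (2.1×10⁻⁴ × 0.24) ≈ 2183 m

H ≈ 2180 m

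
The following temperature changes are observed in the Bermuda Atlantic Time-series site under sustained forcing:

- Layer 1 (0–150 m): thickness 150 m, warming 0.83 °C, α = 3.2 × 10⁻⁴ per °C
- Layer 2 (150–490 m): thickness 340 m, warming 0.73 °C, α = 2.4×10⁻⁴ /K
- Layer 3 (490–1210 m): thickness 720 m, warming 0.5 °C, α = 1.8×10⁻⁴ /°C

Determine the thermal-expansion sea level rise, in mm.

Layer 1: 3.2×10⁻⁴ × 0.83 × 150 = 0.03984 m
2.4×10⁻⁴ × 0.73 × 340 = 0.059568 m
Layer 3: 0.5 × 1.8×10⁻⁴ × 720 = 0.06480 m
Δh = 0.03984 + 0.059568 + 0.06480 = 0.164208 m

about 160 mm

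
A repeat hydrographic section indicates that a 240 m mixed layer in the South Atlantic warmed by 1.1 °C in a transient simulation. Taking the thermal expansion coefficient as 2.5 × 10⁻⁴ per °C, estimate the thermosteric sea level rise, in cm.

6.60 cm

Δh = αΔT·H = 2.5×10⁻⁴ × 1.1 × 240 = 0.06600 m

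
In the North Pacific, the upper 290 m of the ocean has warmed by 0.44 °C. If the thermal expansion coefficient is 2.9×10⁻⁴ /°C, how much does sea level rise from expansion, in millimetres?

Δh = αΔT·H = 2.9×10⁻⁴ × 0.44 × 290 = 0.037004 m

Δh = 37.0 mm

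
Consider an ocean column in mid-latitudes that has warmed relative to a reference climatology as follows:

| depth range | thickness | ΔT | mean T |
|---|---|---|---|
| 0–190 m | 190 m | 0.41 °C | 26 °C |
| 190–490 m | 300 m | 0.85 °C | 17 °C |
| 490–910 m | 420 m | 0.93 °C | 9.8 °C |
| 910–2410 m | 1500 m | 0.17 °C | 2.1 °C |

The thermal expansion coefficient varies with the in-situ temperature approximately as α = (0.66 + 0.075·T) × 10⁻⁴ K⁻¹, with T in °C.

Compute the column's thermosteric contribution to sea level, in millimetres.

Layer 1: α = (0.66 + 0.075×26)×10⁻⁴ = 2.61×10⁻⁴ K⁻¹
Layer 2: α = (0.66 + 0.075×17)×10⁻⁴ = 1.935×10⁻⁴ K⁻¹
Layer 3: α = (0.66 + 0.075×9.8)×10⁻⁴ = 1.395×10⁻⁴ K⁻¹
Layer 4: α = (0.66 + 0.075×2.1)×10⁻⁴ = 0.8175×10⁻⁴ K⁻¹
0–190 m: 2.61×10⁻⁴ × 190 × 0.41 = 0.0203319 m
190–490 m: 1.935×10⁻⁴ × 300 × 0.85 = 0.0493425 m
490–910 m: 420 × 1.395×10⁻⁴ × 0.93 = 0.0544887 m
Layer 4: 0.17 × 1500 × 0.8175×10⁻⁴ = 0.02084625 m
Δh = 0.0203319 + 0.0493425 + 0.0544887 + 0.02084625 = 0.14500935 m ≈ 145 mm

Δh = 145 mm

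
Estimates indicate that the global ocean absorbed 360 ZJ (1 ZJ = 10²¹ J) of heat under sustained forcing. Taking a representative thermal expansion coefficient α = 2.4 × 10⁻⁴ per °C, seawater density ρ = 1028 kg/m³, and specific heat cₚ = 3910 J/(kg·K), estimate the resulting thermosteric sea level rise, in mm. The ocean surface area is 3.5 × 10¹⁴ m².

Per unit area: Q = 360×10²¹ / (3.5×10¹⁴) ≈ 1.029×10⁹ J/m²
Δh = αQ/(ρcₚ) = 2.4×10⁻⁴ × 1.029×10⁹ / (1028 × 3910) ≈ 0.061441 m

about 61.4 mm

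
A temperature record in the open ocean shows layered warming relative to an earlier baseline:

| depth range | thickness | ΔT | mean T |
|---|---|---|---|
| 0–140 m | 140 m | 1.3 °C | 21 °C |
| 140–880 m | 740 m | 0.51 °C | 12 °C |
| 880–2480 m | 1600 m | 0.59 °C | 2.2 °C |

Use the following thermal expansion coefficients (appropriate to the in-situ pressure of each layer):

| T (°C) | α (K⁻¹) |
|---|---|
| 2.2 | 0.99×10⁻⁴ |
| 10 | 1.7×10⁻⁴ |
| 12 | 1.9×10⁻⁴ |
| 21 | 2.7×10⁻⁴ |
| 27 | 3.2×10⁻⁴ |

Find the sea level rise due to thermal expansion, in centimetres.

Layer 1 at 21 °C → α = 2.7×10⁻⁴ K⁻¹
Layer 2 at 12 °C → α = 1.9×10⁻⁴ K⁻¹
Layer 3 at 2.2 °C → α = 0.99×10⁻⁴ K⁻¹
Layer 1: 1.3 × 140 × 2.7×10⁻⁴ = 0.04914 m
Layer 2: 1.9×10⁻⁴ × 0.51 × 740 = 0.071706 m
880–2480 m: 0.99×10⁻⁴ × 1600 × 0.59 = 0.093456 m
Δh = 0.04914 + 0.071706 + 0.093456 = 0.214302 m ≈ 21 cm

21 cm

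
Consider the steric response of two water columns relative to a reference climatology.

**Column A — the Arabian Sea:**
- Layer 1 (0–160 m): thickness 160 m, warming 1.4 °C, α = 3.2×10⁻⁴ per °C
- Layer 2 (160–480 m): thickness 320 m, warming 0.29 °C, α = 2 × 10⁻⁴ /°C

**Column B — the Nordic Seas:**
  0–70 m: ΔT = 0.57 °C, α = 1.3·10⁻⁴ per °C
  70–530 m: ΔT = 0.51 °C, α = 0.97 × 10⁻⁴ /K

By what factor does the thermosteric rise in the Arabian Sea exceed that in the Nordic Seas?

A Layer 1: 1.4 × 3.2×10⁻⁴ × 160 = 0.07168 m
A 320 × 0.29 × 2×10⁻⁴ = 0.01856 m
A total: 0.09024 m
B 0–70 m: 1.3×10⁻⁴ × 0.57 × 70 = 0.005187 m
B 0.51 × 460 × 0.97×10⁻⁴ = 0.0227562 m
B total: 0.0279432 m
Ratio: 0.09024 / 0.0279432 ≈ 3.229

3.2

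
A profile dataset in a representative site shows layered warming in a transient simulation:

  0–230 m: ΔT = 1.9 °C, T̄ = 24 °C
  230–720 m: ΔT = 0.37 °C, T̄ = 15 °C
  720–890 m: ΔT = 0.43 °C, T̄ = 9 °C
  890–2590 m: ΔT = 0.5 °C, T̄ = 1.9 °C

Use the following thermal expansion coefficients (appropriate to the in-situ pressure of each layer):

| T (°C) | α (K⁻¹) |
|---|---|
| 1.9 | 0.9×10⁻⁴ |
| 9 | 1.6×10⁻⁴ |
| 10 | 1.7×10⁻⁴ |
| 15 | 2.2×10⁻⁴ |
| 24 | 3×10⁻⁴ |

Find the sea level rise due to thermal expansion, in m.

Δh ≈ 0.26 m

Layer 1 at 24 °C → α = 3×10⁻⁴ K⁻¹
Layer 2 at 15 °C → α = 2.2×10⁻⁴ K⁻¹
Layer 3 at 9 °C → α = 1.6×10⁻⁴ K⁻¹
Layer 4 at 1.9 °C → α = 0.9×10⁻⁴ K⁻¹
1.9 × 230 × 3×10⁻⁴ = 0.13110 m
230–720 m: 490 × 2.2×10⁻⁴ × 0.37 = 0.039886 m
1.6×10⁻⁴ × 0.43 × 170 = 0.011696 m
890–2590 m: 0.9×10⁻⁴ × 0.5 × 1700 = 0.07650 m
Δh = 0.13110 + 0.039886 + 0.011696 + 0.07650 = 0.259182 m ≈ 0.26 m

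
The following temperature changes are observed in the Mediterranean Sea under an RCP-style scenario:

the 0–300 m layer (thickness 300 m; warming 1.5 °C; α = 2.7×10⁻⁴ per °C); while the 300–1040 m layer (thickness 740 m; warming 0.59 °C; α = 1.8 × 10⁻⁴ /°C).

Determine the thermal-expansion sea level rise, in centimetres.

about 20 cm

Layer 1: 2.7×10⁻⁴ × 300 × 1.5 = 0.12150 m
Layer 2: 1.8×10⁻⁴ × 740 × 0.59 = 0.078588 m
Δh = 0.12150 + 0.078588 = 0.200088 m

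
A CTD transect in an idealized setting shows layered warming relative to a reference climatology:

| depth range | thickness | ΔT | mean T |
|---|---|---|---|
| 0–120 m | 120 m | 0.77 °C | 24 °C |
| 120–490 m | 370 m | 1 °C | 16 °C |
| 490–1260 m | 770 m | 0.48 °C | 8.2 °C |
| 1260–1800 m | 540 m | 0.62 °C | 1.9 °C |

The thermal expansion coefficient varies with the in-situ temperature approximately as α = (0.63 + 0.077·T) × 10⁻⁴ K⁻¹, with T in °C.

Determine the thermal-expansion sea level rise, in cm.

Layer 1: α = (0.63 + 0.077×24)×10⁻⁴ = 2.478×10⁻⁴ K⁻¹
Layer 2: α = (0.63 + 0.077×16)×10⁻⁴ = 1.862×10⁻⁴ K⁻¹
Layer 3: α = (0.63 + 0.077×8.2)×10⁻⁴ = 1.2614×10⁻⁴ K⁻¹
Layer 4: α = (0.63 + 0.077×1.9)×10⁻⁴ = 0.7763×10⁻⁴ K⁻¹
0–120 m: 2.478×10⁻⁴ × 120 × 0.77 = 0.02289672 m
370 × 1.862×10⁻⁴ × 1 = 0.068894 m
Layer 3: 0.48 × 770 × 1.2614×10⁻⁴ = 0.046621344 m
0.7763×10⁻⁴ × 0.62 × 540 = 0.025990524 m
Δh = 0.02289672 + 0.068894 + 0.046621344 + 0.025990524 = 0.164402588 m

about 16 cm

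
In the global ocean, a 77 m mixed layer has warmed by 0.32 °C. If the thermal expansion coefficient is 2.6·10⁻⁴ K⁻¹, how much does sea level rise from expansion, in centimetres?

Δh = αΔT·H = 2.6×10⁻⁴ × 0.32 × 77 = 0.0064064 m

about 0.64 cm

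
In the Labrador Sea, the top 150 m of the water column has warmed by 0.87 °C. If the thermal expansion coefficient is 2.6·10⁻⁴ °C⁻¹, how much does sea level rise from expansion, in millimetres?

33.9 mm of thermosteric rise

Δh = αΔT·H = 2.6×10⁻⁴ × 0.87 × 150 = 0.03393 m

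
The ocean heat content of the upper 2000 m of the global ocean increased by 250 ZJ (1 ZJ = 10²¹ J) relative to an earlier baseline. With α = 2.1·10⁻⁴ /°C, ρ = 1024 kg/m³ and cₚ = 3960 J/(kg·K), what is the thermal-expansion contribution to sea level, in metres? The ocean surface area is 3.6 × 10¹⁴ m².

Per unit area: Q = 250×10²¹ / (3.6×10¹⁴) ≈ 6.944×10⁸ J/m²
Δh = αQ/(ρcₚ) = 2.1×10⁻⁴ × 6.944×10⁸ / (1024 × 3960) ≈ 0.035961 m

about 0.0360 m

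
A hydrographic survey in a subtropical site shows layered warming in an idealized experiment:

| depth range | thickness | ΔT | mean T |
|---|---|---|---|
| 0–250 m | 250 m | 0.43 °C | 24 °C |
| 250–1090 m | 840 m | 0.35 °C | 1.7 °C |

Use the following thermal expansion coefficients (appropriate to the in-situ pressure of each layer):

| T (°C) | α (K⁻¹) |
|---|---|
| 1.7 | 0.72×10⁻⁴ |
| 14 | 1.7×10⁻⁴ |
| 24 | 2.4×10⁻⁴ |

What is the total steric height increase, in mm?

Layer 1 at 24 °C → α = 2.4×10⁻⁴ K⁻¹
Layer 2 at 1.7 °C → α = 0.72×10⁻⁴ K⁻¹
0–250 m: 2.4×10⁻⁴ × 0.43 × 250 = 0.02580 m
Layer 2: 0.72×10⁻⁴ × 840 × 0.35 = 0.021168 m
Δh = 0.02580 + 0.021168 = 0.046968 m

Δh ≈ 47 mm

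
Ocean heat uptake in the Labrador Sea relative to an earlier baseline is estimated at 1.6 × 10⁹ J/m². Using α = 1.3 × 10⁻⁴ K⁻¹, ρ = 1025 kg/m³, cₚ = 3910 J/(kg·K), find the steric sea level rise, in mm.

Δh ≈ 51.9 mm

Δh = αQ/(ρcₚ) = 1.3×10⁻⁴ × 1.6×10⁹ / (1025 × 3910) ≈ 0.051899 m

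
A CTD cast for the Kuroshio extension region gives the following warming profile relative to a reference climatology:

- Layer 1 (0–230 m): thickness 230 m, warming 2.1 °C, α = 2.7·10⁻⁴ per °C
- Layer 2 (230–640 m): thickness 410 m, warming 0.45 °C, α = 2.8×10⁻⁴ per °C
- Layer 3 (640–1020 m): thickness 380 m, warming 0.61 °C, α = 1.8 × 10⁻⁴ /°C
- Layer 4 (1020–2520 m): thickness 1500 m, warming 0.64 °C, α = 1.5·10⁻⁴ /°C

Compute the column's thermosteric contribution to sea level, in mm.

368 mm of thermosteric rise

2.7×10⁻⁴ × 2.1 × 230 = 0.13041 m
2.8×10⁻⁴ × 410 × 0.45 = 0.05166 m
640–1020 m: 0.61 × 380 × 1.8×10⁻⁴ = 0.041724 m
1500 × 0.64 × 1.5×10⁻⁴ = 0.14400 m
Δh = 0.13041 + 0.05166 + 0.041724 + 0.14400 = 0.367794 m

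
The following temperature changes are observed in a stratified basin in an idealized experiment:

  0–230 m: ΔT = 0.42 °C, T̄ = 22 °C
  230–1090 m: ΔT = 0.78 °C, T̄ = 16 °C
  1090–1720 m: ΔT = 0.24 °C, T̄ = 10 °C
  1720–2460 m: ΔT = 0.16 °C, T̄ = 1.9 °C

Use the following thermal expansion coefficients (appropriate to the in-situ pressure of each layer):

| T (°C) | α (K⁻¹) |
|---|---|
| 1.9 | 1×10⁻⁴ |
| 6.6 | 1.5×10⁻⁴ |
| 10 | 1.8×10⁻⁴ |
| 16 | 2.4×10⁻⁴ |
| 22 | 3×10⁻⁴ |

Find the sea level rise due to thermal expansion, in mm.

Layer 1 at 22 °C → α = 3×10⁻⁴ K⁻¹
Layer 2 at 16 °C → α = 2.4×10⁻⁴ K⁻¹
Layer 3 at 10 °C → α = 1.8×10⁻⁴ K⁻¹
Layer 4 at 1.9 °C → α = 1×10⁻⁴ K⁻¹
3×10⁻⁴ × 0.42 × 230 = 0.02898 m
Layer 2: 0.78 × 860 × 2.4×10⁻⁴ = 0.160992 m
1090–1720 m: 0.24 × 630 × 1.8×10⁻⁴ = 0.027216 m
1720–2460 m: 1×10⁻⁴ × 0.16 × 740 = 0.01184 m
Δh = 0.02898 + 0.160992 + 0.027216 + 0.01184 = 0.229028 m

about 230 mm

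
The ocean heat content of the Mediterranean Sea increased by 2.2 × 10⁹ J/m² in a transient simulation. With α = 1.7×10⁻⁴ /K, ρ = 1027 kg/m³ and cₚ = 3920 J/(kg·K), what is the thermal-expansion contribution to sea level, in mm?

Δh = 93 mm

Δh = αQ/(ρcₚ) = 1.7×10⁻⁴ × 2.2×10⁹ / (1027 × 3920) ≈ 0.09290 m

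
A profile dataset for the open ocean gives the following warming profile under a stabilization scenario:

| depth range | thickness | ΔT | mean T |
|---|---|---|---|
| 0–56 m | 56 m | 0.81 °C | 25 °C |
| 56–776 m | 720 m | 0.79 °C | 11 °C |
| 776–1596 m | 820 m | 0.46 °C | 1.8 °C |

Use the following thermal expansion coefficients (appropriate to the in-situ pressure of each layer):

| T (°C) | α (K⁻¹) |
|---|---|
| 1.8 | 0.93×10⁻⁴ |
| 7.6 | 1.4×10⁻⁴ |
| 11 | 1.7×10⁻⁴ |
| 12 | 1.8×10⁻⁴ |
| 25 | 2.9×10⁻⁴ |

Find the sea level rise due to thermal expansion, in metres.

0.145 m

Layer 1 at 25 °C → α = 2.9×10⁻⁴ K⁻¹
Layer 2 at 11 °C → α = 1.7×10⁻⁴ K⁻¹
Layer 3 at 1.8 °C → α = 0.93×10⁻⁴ K⁻¹
0–56 m: 2.9×10⁻⁴ × 56 × 0.81 = 0.0131544 m
Layer 2: 1.7×10⁻⁴ × 0.79 × 720 = 0.096696 m
820 × 0.93×10⁻⁴ × 0.46 = 0.0350796 m
Δh = 0.0131544 + 0.096696 + 0.0350796 = 0.14493 m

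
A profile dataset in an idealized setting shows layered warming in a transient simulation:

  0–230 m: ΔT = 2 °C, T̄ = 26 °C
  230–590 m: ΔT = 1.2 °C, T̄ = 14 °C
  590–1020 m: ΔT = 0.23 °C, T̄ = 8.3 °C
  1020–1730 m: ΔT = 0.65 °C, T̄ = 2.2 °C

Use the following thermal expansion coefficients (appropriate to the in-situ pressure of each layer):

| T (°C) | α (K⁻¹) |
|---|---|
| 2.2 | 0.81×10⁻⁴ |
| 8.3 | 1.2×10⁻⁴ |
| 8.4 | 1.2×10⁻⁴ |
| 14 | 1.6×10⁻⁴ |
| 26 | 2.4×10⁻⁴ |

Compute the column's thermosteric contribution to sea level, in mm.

229 mm of thermosteric rise

Layer 1 at 26 °C → α = 2.4×10⁻⁴ K⁻¹
Layer 2 at 14 °C → α = 1.6×10⁻⁴ K⁻¹
Layer 3 at 8.3 °C → α = 1.2×10⁻⁴ K⁻¹
Layer 4 at 2.2 °C → α = 0.81×10⁻⁴ K⁻¹
Layer 1: 230 × 2.4×10⁻⁴ × 2 = 0.11040 m
Layer 2: 1.2 × 360 × 1.6×10⁻⁴ = 0.06912 m
590–1020 m: 0.23 × 430 × 1.2×10⁻⁴ = 0.011868 m
1020–1730 m: 0.65 × 0.81×10⁻⁴ × 710 = 0.0373815 m
Δh = 0.11040 + 0.06912 + 0.011868 + 0.0373815 = 0.2287695 m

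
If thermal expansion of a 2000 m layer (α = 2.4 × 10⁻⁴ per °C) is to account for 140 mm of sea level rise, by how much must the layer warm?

ΔT = Δh/(αH) = 0.14 / (2.4×10⁻⁴ × 2000) ≈ 0.2917 °C

ΔT ≈ 0.29 °C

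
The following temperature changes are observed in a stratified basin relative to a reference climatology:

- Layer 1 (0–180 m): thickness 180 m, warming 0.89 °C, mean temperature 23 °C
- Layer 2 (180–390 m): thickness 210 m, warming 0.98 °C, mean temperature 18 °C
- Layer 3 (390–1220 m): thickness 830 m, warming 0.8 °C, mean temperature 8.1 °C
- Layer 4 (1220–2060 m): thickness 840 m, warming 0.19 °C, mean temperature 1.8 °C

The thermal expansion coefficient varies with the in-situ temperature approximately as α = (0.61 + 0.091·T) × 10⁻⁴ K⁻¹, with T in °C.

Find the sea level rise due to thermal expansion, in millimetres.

about 191 mm

Layer 1: α = (0.61 + 0.091×23)×10⁻⁴ = 2.703×10⁻⁴ K⁻¹
Layer 2: α = (0.61 + 0.091×18)×10⁻⁴ = 2.248×10⁻⁴ K⁻¹
Layer 3: α = (0.61 + 0.091×8.1)×10⁻⁴ = 1.3471×10⁻⁴ K⁻¹
Layer 4: α = (0.61 + 0.091×1.8)×10⁻⁴ = 0.7738×10⁻⁴ K⁻¹
0–180 m: 180 × 0.89 × 2.703×10⁻⁴ = 0.04330206 m
180–390 m: 2.248×10⁻⁴ × 0.98 × 210 = 0.04626384 m
Layer 3: 0.8 × 830 × 1.3471×10⁻⁴ = 0.08944744 m
Layer 4: 840 × 0.19 × 0.7738×10⁻⁴ = 0.012349848 m
Δh = 0.04330206 + 0.04626384 + 0.08944744 + 0.012349848 = 0.191363188 m ≈ 191 mm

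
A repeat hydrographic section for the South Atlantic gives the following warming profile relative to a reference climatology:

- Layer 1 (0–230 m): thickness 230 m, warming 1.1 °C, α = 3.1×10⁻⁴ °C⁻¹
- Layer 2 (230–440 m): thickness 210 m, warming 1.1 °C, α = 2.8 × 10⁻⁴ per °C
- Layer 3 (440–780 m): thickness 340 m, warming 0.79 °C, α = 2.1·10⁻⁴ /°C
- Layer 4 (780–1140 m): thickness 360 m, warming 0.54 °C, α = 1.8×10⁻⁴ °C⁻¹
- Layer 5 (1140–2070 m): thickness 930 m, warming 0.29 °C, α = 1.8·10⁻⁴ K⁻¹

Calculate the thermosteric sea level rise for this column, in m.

Layer 1: 3.1×10⁻⁴ × 230 × 1.1 = 0.07843 m
2.8×10⁻⁴ × 1.1 × 210 = 0.06468 m
440–780 m: 0.79 × 2.1×10⁻⁴ × 340 = 0.056406 m
360 × 0.54 × 1.8×10⁻⁴ = 0.034992 m
Layer 5: 0.29 × 1.8×10⁻⁴ × 930 = 0.048546 m
Δh = 0.07843 + 0.06468 + 0.056406 + 0.034992 + 0.048546 = 0.283054 m

0.28 m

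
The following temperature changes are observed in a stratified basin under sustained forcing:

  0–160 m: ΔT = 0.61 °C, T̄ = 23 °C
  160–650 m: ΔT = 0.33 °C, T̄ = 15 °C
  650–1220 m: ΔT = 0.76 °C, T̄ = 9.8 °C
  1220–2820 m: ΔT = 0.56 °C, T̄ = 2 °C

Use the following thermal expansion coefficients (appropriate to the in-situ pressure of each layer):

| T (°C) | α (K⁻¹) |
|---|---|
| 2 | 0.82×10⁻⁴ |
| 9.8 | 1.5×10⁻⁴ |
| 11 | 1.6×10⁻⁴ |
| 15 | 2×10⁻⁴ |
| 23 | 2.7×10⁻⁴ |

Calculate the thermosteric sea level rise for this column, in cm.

Layer 1 at 23 °C → α = 2.7×10⁻⁴ K⁻¹
Layer 2 at 15 °C → α = 2×10⁻⁴ K⁻¹
Layer 3 at 9.8 °C → α = 1.5×10⁻⁴ K⁻¹
Layer 4 at 2 °C → α = 0.82×10⁻⁴ K⁻¹
160 × 2.7×10⁻⁴ × 0.61 = 0.026352 m
0.33 × 2×10⁻⁴ × 490 = 0.03234 m
570 × 1.5×10⁻⁴ × 0.76 = 0.06498 m
Layer 4: 0.56 × 0.82×10⁻⁴ × 1600 = 0.073472 m
Δh = 0.026352 + 0.03234 + 0.06498 + 0.073472 = 0.197144 m

20 cm of thermosteric rise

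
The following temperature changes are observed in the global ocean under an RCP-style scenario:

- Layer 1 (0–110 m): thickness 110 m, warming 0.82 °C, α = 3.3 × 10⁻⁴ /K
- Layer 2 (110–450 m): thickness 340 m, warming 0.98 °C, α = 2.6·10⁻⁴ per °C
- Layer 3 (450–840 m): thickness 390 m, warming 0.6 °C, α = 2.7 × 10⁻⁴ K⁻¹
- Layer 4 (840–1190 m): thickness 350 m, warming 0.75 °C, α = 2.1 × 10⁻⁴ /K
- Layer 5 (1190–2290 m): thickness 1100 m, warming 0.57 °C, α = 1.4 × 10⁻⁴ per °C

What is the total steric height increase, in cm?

0–110 m: 0.82 × 110 × 3.3×10⁻⁴ = 0.029766 m
110–450 m: 0.98 × 2.6×10⁻⁴ × 340 = 0.086632 m
0.6 × 2.7×10⁻⁴ × 390 = 0.06318 m
Layer 4: 2.1×10⁻⁴ × 0.75 × 350 = 0.055125 m
Layer 5: 0.57 × 1.4×10⁻⁴ × 1100 = 0.08778 m
Δh = 0.029766 + 0.086632 + 0.06318 + 0.055125 + 0.08778 = 0.322483 m

about 32.2 cm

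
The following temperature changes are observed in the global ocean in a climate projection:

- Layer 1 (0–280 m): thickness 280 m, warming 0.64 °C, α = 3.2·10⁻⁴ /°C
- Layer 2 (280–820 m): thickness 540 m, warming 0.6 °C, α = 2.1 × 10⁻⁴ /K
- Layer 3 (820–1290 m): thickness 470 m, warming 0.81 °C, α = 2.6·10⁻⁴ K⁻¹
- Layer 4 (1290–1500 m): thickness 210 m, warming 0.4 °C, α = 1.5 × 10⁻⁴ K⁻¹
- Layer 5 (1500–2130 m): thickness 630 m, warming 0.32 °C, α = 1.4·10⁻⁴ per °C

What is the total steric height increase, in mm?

about 265 mm

0–280 m: 3.2×10⁻⁴ × 280 × 0.64 = 0.057344 m
540 × 2.1×10⁻⁴ × 0.6 = 0.06804 m
820–1290 m: 2.6×10⁻⁴ × 0.81 × 470 = 0.098982 m
1290–1500 m: 210 × 0.4 × 1.5×10⁻⁴ = 0.01260 m
1.4×10⁻⁴ × 0.32 × 630 = 0.028224 m
Δh = 0.057344 + 0.06804 + 0.098982 + 0.01260 + 0.028224 = 0.26519 m ≈ 265 mm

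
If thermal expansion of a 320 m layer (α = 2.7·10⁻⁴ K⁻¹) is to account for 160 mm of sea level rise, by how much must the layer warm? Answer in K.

about 1.85 K

ΔT = Δh/(αH) = 0.16 / (2.7×10⁻⁴ × 320) ≈ 1.852 K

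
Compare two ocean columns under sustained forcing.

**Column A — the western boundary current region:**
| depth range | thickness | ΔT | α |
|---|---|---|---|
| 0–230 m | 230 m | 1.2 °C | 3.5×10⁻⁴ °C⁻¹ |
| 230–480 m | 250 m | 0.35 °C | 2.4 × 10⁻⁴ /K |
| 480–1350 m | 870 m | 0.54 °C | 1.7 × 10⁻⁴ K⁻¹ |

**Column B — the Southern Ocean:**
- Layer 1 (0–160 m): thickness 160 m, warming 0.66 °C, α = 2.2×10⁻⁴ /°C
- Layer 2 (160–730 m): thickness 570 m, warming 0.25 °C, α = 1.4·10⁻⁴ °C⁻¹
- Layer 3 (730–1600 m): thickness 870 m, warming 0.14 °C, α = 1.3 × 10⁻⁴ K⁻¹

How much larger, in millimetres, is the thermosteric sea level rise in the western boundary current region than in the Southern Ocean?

140 mm larger

A 0–230 m: 230 × 1.2 × 3.5×10⁻⁴ = 0.09660 m
A Layer 2: 250 × 0.35 × 2.4×10⁻⁴ = 0.02100 m
A Layer 3: 870 × 0.54 × 1.7×10⁻⁴ = 0.079866 m
A total: 0.197466 m
B 0–160 m: 0.66 × 160 × 2.2×10⁻⁴ = 0.023232 m
B 570 × 1.4×10⁻⁴ × 0.25 = 0.01995 m
B 870 × 1.3×10⁻⁴ × 0.14 = 0.015834 m
B total: 0.059016 m
Difference: 0.197466 − 0.059016 = 0.13845 m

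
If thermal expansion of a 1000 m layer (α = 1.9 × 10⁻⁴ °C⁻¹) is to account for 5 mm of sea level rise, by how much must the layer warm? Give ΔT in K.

ΔT = Δh/(αH) = 0.005 / (1.9×10⁻⁴ × 1000) ≈ 0.02632 K

about 0.026 K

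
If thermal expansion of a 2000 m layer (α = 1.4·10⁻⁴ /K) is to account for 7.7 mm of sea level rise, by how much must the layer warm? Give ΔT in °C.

about 0.028 °C

ΔT = Δh/(αH) = 0.0077 / (1.4×10⁻⁴ × 2000) = 0.02750 °C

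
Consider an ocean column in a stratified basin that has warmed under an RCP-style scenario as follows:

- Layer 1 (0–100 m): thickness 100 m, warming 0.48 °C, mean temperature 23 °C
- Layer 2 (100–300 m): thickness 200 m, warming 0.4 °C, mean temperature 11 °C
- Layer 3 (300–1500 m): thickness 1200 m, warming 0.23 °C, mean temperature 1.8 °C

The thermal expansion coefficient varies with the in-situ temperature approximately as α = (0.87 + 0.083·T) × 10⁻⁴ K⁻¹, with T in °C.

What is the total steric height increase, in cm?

about 5.6 cm

Layer 1: α = (0.87 + 0.083×23)×10⁻⁴ = 2.779×10⁻⁴ K⁻¹
Layer 2: α = (0.87 + 0.083×11)×10⁻⁴ = 1.783×10⁻⁴ K⁻¹
Layer 3: α = (0.87 + 0.083×1.8)×10⁻⁴ = 1.0194×10⁻⁴ K⁻¹
Layer 1: 100 × 0.48 × 2.779×10⁻⁴ = 0.0133392 m
100–300 m: 0.4 × 1.783×10⁻⁴ × 200 = 0.014264 m
1200 × 0.23 × 1.0194×10⁻⁴ = 0.02813544 m
Δh = 0.0133392 + 0.014264 + 0.02813544 = 0.05573864 m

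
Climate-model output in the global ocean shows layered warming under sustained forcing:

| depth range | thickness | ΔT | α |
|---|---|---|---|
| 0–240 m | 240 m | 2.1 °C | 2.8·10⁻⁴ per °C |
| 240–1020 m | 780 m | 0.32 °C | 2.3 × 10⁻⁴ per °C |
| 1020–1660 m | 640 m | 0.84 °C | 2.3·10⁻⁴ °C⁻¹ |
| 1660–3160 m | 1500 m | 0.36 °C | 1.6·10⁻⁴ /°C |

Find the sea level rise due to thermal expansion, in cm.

2.8×10⁻⁴ × 2.1 × 240 = 0.14112 m
240–1020 m: 0.32 × 2.3×10⁻⁴ × 780 = 0.057408 m
Layer 3: 0.84 × 640 × 2.3×10⁻⁴ = 0.123648 m
1660–3160 m: 1.6×10⁻⁴ × 0.36 × 1500 = 0.08640 m
Δh = 0.14112 + 0.057408 + 0.123648 + 0.08640 = 0.408576 m ≈ 40.9 cm

Δh ≈ 40.9 cm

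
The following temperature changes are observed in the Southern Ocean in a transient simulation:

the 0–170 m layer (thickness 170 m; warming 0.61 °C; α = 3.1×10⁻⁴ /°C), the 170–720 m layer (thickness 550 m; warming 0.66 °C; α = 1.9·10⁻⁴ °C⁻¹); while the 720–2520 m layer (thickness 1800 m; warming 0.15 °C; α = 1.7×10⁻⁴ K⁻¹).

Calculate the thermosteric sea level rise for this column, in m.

Δh = 0.147 m

0.61 × 170 × 3.1×10⁻⁴ = 0.032147 m
0.66 × 1.9×10⁻⁴ × 550 = 0.06897 m
Layer 3: 1800 × 0.15 × 1.7×10⁻⁴ = 0.04590 m
Δh = 0.032147 + 0.06897 + 0.04590 = 0.147017 m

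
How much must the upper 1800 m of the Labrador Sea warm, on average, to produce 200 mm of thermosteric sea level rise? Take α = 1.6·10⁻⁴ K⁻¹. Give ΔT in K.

ΔT = Δh/(αH) = 0.2 / (1.6×10⁻⁴ × 1800) ≈ 0.6944 K

about 0.69 K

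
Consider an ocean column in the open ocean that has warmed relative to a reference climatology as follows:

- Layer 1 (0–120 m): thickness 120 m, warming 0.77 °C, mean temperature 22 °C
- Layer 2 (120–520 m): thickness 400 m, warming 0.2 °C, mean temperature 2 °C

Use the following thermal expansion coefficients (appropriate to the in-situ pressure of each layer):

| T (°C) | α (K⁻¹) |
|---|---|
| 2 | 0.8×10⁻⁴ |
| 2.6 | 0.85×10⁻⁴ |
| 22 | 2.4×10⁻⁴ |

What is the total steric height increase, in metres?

Δh = 0.029 m

Layer 1 at 22 °C → α = 2.4×10⁻⁴ K⁻¹
Layer 2 at 2 °C → α = 0.8×10⁻⁴ K⁻¹
120 × 0.77 × 2.4×10⁻⁴ = 0.022176 m
0.2 × 0.8×10⁻⁴ × 400 = 0.00640 m
Δh = 0.022176 + 0.00640 = 0.028576 m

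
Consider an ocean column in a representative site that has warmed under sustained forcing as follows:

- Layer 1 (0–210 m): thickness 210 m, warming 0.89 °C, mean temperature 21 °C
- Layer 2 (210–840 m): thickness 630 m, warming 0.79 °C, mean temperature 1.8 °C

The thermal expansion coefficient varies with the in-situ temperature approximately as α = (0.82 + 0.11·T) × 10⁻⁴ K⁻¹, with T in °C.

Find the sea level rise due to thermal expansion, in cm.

Layer 1: α = (0.82 + 0.11×21)×10⁻⁴ = 3.13×10⁻⁴ K⁻¹
Layer 2: α = (0.82 + 0.11×1.8)×10⁻⁴ = 1.018×10⁻⁴ K⁻¹
Layer 1: 210 × 0.89 × 3.13×10⁻⁴ = 0.0584997 m
210–840 m: 0.79 × 630 × 1.018×10⁻⁴ = 0.05066586 m
Δh = 0.0584997 + 0.05066586 = 0.10916556 m

10.9 cm of thermosteric rise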